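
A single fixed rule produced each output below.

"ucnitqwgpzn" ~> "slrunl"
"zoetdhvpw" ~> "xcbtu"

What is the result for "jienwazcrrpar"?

hcuxpnp

The rule is to shift every letter 2 places backward in the alphabet (wrapping around), then keep every other character starting from the first (positions 1st, 3rd, 5th, ...).
"jienwazcrrpar" → "hcuxpnp".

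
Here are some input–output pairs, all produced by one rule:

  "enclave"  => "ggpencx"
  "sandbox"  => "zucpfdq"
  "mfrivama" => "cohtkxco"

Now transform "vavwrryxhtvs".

uxcxyttazjvx

Each output is the input with this applied: shift every letter 2 places forward in the alphabet (wrapping around), then move the last character to the front.
"vavwrryxhtvs" → "xcxyttazjvxu" → "uxcxyttazjvx".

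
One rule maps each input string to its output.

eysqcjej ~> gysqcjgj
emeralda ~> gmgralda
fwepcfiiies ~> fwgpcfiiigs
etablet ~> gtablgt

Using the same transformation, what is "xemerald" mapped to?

The pattern: replace every "e" with "g".
So "xemerald" becomes "xgmgrald".

xgmgrald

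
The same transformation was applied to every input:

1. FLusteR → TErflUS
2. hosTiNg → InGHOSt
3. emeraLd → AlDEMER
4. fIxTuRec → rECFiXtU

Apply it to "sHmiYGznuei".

UEIShMIygZN

Rule — move the last 3 characters to the front (rotate right by 3), then flip the case of every letter.
On "sHmiYGznuei": the first step gives "ueisHmiYGzn", and the second then gives "UEIShMIygZN".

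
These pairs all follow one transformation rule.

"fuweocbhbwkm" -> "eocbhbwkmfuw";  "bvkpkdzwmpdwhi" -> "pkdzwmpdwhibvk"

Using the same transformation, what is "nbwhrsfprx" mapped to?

Rule — move the first 3 characters to the end (rotate left by 3).
Applying that to "nbwhrsfprx" gives "hrsfprxnbw".

hrsfprxnbw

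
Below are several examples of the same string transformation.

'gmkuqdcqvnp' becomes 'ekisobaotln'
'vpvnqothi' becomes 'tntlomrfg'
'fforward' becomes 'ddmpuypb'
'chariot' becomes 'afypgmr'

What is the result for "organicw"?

The pattern: shift every letter 2 places backward in the alphabet (wrapping around).
"organicw" → "mpeylgau".

mpeylgau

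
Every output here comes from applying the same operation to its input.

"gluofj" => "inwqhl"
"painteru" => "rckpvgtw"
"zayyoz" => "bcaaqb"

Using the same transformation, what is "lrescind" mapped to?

What's happening: shift every letter 2 places forward in the alphabet (wrapping around).
For "lrescind" the result is "ntguekpf".

ntguekpf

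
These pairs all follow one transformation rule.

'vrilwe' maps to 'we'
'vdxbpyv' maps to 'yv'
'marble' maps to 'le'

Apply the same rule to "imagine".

In each case the input is transformed by: keep only the last 2 characters.
Applying that to "imagine" gives "ne".

ne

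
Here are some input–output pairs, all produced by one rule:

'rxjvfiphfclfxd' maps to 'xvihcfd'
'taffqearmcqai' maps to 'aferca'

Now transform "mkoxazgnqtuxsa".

What's happening: keep every other character starting from the second (positions 2nd, 4th, 6th, ...).
"mkoxazgnqtuxsa" → "kxzntxa".

kxzntxa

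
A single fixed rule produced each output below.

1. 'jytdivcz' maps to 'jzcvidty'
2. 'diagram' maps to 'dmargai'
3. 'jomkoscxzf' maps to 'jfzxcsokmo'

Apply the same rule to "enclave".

The transformation: reverse the string, then move the last character to the front.
Working it through for "enclave": intermediate "evalcne", final "eevalcn".
(Check on "jomkoscxzf": → "fzxcsokmoj" → "jfzxcsokmo" ✓)

eevalcn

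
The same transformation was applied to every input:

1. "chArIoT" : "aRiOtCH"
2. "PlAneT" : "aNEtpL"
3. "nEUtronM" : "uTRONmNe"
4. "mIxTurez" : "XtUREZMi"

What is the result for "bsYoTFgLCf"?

The pattern: flip the case of every letter, then move the first 2 characters to the end (rotate left by 2).
On "bsYoTFgLCf": the first step gives "BSyOtfGlcF", and the second then gives "yOtfGlcFBS".

yOtfGlcFBS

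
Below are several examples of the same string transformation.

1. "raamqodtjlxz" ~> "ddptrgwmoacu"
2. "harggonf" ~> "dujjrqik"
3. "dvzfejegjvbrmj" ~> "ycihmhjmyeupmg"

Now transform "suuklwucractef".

xxnozxfudfwhiv

The transformation: move the first character to the end, then shift every letter 3 places forward in the alphabet (wrapping around).
Starting from "suuklwucractef": after the first operation, "uuklwucractefs"; after the second, "xxnozxfudfwhiv".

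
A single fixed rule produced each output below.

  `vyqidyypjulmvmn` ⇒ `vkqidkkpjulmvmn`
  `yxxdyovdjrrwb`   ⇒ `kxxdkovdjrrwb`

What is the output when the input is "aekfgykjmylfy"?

In each case the input is transformed by: replace every "y" with "k".
Doing the same to "aekfgykjmylfy": "aekfgkkjmklfk".

aekfgkkjmklfk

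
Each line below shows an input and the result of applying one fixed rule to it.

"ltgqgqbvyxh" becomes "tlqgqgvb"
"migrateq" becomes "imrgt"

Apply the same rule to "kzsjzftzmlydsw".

zkjsfzztlmd

In each case the input is transformed by: swap each adjacent pair of characters (1↔2, 3↔4, ...), then delete the last 3 characters.
Applying both steps to "kzsjzftzmlydsw": "zkjsfzztlmdyws", then "zkjsfzztlmd".
(Check on "ltgqgqbvyxh": → "tlqgqgvbxyh" → "tlqgqgvb" ✓)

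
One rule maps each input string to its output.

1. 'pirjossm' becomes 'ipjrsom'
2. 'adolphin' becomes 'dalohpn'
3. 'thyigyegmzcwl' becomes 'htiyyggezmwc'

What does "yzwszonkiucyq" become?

Rule — swap each adjacent pair of characters (1↔2, 3↔4, ...), then delete the last character.
Applying both steps to "yzwszonkiucyq": "zyswozknuiycq", then "zyswozknuiyc".

zyswozknuiyc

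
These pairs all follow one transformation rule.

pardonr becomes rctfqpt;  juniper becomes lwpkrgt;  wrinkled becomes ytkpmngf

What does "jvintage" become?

The rule is to shift every letter 2 places forward in the alphabet (wrapping around).
Doing the same to "jvintage": "lxkpvcig".

lxkpvcig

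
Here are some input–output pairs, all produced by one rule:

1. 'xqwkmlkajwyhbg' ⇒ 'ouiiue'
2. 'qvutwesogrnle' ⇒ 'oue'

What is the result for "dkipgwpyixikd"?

In each case the input is transformed by: shift every letter 2 places backward in the alphabet (wrapping around), then keep only the vowels.
Applying both steps to "dkipgwpyixikd": "bigneunwgvgib", then "ieui".
(Check on "qvutwesogrnle": → "otsrucqmepljc" → "oue" ✓)

ieui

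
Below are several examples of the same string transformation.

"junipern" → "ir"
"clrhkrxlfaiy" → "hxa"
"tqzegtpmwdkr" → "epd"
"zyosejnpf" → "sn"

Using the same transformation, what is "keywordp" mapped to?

Rule — delete the first character, then keep one character in every 3, starting at position 3 (positions 3rd, 6th, 9th, ...).
Applying that to "keywordp" gives "wd".
(Check on "clrhkrxlfaiy": → "lrhkrxlfaiy" → "hxa" ✓)

wd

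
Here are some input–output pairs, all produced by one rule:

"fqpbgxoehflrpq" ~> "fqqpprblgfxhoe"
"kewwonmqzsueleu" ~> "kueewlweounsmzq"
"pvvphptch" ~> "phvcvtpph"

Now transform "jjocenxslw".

jwjloscxen

The transformation: take characters alternately from the front and the back (1st, last, 2nd, 2nd-last, ...).
"jjocenxslw" → "jwjloscxen".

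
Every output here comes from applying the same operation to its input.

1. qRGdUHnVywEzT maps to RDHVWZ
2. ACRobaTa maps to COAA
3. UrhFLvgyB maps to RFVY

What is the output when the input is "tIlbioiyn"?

IBOY

What's happening: keep every other character starting from the second (positions 2nd, 4th, 6th, ...), then convert every letter to uppercase.
Working it through for "tIlbioiyn": intermediate "Iboy", final "IBOY".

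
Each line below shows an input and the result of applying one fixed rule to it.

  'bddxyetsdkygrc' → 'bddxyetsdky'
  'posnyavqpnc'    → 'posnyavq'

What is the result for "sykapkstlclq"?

sykapkstl

In each case the input is transformed by: delete the last 3 characters.
So "sykapkstlclq" becomes "sykapkstl".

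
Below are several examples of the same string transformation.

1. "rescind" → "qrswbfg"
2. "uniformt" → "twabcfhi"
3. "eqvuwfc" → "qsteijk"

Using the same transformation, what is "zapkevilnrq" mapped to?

The transformation: sort the characters into alphabetical order, then shift every letter 12 places backward in the alphabet (wrapping around).
Starting from "zapkevilnrq": after the first operation, "aeiklnpqrvz"; after the second, "oswyzbdefjn".

oswyzbdefjn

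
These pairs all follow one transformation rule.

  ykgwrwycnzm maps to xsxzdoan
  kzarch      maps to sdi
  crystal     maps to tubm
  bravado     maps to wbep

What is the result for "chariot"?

Rule — shift every letter 1 place forward in the alphabet (wrapping around), then delete the first 3 characters.
"chariot" → "dibsjpu" → "sjpu".

sjpu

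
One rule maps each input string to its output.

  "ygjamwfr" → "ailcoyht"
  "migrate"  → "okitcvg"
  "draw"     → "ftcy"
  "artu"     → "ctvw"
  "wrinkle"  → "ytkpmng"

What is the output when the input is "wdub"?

In each case the input is transformed by: shift every letter 2 places forward in the alphabet (wrapping around).
On "wdub" that produces "yfwd".

yfwd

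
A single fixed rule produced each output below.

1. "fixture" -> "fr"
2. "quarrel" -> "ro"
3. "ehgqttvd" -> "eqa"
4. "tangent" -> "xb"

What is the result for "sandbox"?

xy

The pattern: keep one character in every 3, starting at position 2 (positions 2nd, 5th, 8th, ...), then shift every letter 3 places backward in the alphabet (wrapping around).
On "sandbox": the first step gives "ab", and the second then gives "xy".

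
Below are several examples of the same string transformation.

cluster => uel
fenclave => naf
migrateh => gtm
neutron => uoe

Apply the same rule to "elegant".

enl

The pattern: move the first 2 characters to the end (rotate left by 2), then keep one character in every 3, starting at position 1 (positions 1st, 4th, 7th, ...).
On "elegant": the first step gives "egantel", and the second then gives "enl".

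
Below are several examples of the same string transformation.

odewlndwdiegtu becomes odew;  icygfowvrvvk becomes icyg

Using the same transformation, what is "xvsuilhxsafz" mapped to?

xvsu

Rule — keep only the first 4 characters.
Doing the same to "xvsuilhxsafz": "xvsu".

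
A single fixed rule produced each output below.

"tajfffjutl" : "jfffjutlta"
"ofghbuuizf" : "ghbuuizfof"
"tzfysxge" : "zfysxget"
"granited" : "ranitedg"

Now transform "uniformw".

Rule — swap the front and back halves of the string, then move the last 3 characters to the front (rotate right by 3).
"uniformw" → "ormwunif" → "niformwu".

niformwu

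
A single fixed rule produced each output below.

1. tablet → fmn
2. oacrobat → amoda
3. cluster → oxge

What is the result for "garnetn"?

smdz

The pattern: shift every letter 12 places forward in the alphabet (wrapping around), then delete the last 3 characters.
On "garnetn": the first step gives "smdzqfz", and the second then gives "smdz".
(Check on "tablet": → "fmnxqf" → "fmn" ✓)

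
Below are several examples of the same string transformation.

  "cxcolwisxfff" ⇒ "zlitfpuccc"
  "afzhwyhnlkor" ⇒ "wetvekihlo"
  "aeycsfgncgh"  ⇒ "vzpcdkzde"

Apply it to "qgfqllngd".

Rule — delete the first 2 characters, then shift every letter 3 places backward in the alphabet (wrapping around).
For "qgfqllngd", step one produces "fqllngd"; step two turns that into "cniikda".

cniikda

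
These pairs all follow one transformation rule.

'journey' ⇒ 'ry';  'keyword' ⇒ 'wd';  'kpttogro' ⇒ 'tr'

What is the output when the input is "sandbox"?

Rule — keep one character in every 3, starting at position 1 (positions 1st, 4th, 7th, ...), then delete the first character.
So "sandbox" becomes "dx".

dx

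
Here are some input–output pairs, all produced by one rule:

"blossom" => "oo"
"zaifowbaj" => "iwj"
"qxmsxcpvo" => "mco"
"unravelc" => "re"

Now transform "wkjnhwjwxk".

jwx

Looking at the pairs, the operation is to keep one character in every 3, starting at position 3 (positions 3rd, 6th, 9th, ...).
Applying that to "wkjnhwjwxk" gives "jwx".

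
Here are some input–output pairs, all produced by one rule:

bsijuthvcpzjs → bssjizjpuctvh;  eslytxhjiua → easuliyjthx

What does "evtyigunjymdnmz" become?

ezvmtnydimgyujn

What's happening: take characters alternately from the front and the back (1st, last, 2nd, 2nd-last, ...).
Doing the same to "evtyigunjymdnmz": "ezvmtnydimgyujn".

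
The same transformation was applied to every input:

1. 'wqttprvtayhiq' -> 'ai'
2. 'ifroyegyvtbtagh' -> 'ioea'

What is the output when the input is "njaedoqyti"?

aeoi

Looking at the pairs, the operation is to keep only the vowels.
Applying that to "njaedoqyti" gives "aeoi".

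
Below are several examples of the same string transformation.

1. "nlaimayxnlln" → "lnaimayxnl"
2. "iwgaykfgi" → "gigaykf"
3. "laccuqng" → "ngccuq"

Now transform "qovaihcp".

cpvaih

The transformation: delete the first 2 characters, then move the last 2 characters to the front (rotate right by 2).
Starting from "qovaihcp": after the first operation, "vaihcp"; after the second, "cpvaih".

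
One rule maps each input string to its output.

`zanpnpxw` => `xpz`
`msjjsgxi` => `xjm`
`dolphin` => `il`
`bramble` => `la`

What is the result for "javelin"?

iv

What's happening: reverse the string, then keep one character in every 3, starting at position 2 (positions 2nd, 5th, 8th, ...).
Applying both steps to "javelin": "nilevaj", then "iv".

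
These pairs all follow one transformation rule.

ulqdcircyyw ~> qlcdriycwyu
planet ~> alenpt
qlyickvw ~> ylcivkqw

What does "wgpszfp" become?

pgzspfw

In each case the input is transformed by: move the first character to the end, then swap each adjacent pair of characters (1↔2, 3↔4, ...).
So "wgpszfp" becomes "pgzspfw".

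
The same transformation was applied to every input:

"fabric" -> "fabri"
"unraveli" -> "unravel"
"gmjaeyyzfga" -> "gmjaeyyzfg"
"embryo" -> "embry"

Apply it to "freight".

freigh

Looking at the pairs, the operation is to delete the last character.
"freight" → "freigh".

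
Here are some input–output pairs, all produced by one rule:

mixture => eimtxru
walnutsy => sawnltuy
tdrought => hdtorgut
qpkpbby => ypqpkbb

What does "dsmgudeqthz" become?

zsdgmduqeht

The rule is to swap each adjacent pair of characters (1↔2, 3↔4, ...), then move the last character to the front.
Starting from "dsmgudeqthz": after the first operation, "sdgmduqehtz"; after the second, "zsdgmduqeht".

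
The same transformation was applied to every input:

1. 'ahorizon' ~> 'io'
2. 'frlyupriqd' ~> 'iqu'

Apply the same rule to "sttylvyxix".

Looking at the pairs, the operation is to sort the characters into alphabetical order, then keep one character in every 3, starting at position 3 (positions 3rd, 6th, 9th, ...).
Working it through for "sttylvyxix": intermediate "ilsttvxxyy", final "svy".

svy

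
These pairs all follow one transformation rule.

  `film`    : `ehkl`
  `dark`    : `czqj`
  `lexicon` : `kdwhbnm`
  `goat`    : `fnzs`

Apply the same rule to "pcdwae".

Looking at the pairs, the operation is to shift every letter 1 place backward in the alphabet (wrapping around).
Doing the same to "pcdwae": "obcvzd".

obcvzd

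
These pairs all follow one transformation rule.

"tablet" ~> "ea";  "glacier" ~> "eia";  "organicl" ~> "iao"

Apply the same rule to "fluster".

eu

Rule — reverse the string, then keep only the vowels.
"fluster" → "retsulf" → "eu".
(Check on "organicl": → "lcinagro" → "iao" ✓)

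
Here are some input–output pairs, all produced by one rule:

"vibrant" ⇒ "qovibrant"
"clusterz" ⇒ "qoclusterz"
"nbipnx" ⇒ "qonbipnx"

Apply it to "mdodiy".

The rule is to prepend "qo".
Applying that to "mdodiy" gives "qomdodiy".

qomdodiy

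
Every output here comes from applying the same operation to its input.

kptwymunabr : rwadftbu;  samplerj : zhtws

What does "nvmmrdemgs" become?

The transformation: delete the last 3 characters, then shift every letter 7 places forward in the alphabet (wrapping around).
Starting from "nvmmrdemgs": after the first operation, "nvmmrde"; after the second, "ucttykl".

ucttykl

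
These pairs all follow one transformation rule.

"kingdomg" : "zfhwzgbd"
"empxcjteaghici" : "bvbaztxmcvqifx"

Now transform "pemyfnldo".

The pattern: reverse the string, then shift every letter 7 places backward in the alphabet (wrapping around).
On "pemyfnldo": the first step gives "odlnfymep", and the second then gives "hwegyrfxi".

hwegyrfxi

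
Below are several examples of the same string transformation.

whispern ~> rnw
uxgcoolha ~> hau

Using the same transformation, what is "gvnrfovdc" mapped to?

dcg

What's happening: move the first character to the end, then keep only the last 3 characters.
Starting from "gvnrfovdc": after the first operation, "vnrfovdcg"; after the second, "dcg".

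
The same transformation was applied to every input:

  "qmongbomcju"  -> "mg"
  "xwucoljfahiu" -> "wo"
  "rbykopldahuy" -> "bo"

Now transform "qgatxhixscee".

What's happening: keep one character in every 3, starting at position 2 (positions 2nd, 5th, 8th, ...), then delete the last 2 characters.
So "qgatxhixscee" becomes "gx".
(Check on "xwucoljfahiu": → "wofi" → "wo" ✓)

gx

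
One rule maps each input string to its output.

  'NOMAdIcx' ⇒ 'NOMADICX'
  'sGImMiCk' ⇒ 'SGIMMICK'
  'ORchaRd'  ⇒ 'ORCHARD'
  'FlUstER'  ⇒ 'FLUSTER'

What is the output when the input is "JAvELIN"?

Rule — convert every letter to uppercase.
Applying that to "JAvELIN" gives "JAVELIN".

JAVELIN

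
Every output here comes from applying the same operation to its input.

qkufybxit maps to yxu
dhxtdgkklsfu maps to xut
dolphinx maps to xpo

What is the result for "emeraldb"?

rml

The rule is to sort the characters into reverse alphabetical order, then keep only the first 3 characters.
"emeraldb" → "rmleedba" → "rml".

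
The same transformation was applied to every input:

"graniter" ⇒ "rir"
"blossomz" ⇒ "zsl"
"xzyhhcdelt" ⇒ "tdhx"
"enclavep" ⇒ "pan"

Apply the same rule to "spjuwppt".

Looking at the pairs, the operation is to reverse the string, then keep one character in every 3, starting at position 1 (positions 1st, 4th, 7th, ...).
"spjuwppt" → "twp".
(Check on "enclavep": → "pevalcne" → "pan" ✓)

twp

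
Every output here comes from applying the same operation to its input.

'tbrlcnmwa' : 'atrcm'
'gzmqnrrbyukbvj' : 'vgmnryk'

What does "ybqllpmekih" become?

hyqlmk

Rule — keep every other character starting from the first (positions 1st, 3rd, 5th, ...), then move the last character to the front.
On "ybqllpmekih": the first step gives "yqlmkh", and the second then gives "hyqlmk".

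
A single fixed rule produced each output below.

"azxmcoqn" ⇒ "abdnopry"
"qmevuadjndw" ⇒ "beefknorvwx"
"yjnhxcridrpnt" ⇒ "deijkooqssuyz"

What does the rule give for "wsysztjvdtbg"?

acehkttuuwxz

The rule is to shift every letter 1 place forward in the alphabet (wrapping around), then sort the characters into alphabetical order.
"wsysztjvdtbg" → "xtztaukweuch" → "acehkttuuwxz".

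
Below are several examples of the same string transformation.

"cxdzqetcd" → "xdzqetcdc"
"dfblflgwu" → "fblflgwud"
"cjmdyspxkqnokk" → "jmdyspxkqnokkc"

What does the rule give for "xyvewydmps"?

yvewydmpsx

Looking at the pairs, the operation is to move the first character to the end.
For "xyvewydmps" the result is "yvewydmpsx".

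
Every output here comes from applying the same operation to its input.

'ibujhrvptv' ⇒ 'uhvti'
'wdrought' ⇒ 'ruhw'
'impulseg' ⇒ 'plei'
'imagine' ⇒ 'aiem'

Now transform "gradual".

aulr

What's happening: move the first 2 characters to the end (rotate left by 2), then keep every other character starting from the first (positions 1st, 3rd, 5th, ...).
Applying both steps to "gradual": "adualgr", then "aulr".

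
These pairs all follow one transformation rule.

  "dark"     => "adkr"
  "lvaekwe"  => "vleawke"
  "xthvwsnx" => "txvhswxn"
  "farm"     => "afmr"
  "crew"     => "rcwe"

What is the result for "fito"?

The transformation: swap each adjacent pair of characters (1↔2, 3↔4, ...).
So "fito" becomes "ifot".

ifot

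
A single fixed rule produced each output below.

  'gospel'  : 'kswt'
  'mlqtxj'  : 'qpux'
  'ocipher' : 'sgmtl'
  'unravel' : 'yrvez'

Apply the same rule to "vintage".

The transformation: delete the last 2 characters, then shift every letter 4 places forward in the alphabet (wrapping around).
"vintage" → "vinta" → "zmrxe".

zmrxe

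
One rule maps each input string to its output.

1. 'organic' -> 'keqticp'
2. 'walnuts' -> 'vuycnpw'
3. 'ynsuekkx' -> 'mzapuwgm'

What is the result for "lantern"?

In each case the input is transformed by: shift every letter 2 places forward in the alphabet (wrapping around), then move the last 2 characters to the front (rotate right by 2).
For "lantern", step one produces "ncpvgtp"; step two turns that into "tpncpvg".
(Check on "organic": → "qticpke" → "keqticp" ✓)

tpncpvg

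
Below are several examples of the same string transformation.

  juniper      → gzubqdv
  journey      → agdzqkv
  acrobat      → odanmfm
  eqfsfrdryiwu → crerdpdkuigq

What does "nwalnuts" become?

The rule is to move the first character to the end, then shift every letter 12 places forward in the alphabet (wrapping around).
Working it through for "nwalnuts": intermediate "walnutsn", final "imxzgfez".

imxzgfez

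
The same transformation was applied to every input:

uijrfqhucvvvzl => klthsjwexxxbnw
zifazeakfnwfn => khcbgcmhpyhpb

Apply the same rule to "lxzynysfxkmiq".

What's happening: shift every letter 2 places forward in the alphabet (wrapping around), then move the first character to the end.
Working it through for "lxzynysfxkmiq": intermediate "nzbapauhzmoks", final "zbapauhzmoksn".

zbapauhzmoksn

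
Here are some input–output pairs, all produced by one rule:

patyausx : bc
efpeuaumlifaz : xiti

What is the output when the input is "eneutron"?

mz

What's happening: shift every letter 8 places forward in the alphabet (wrapping around), then keep one character in every 3, starting at position 3 (positions 3rd, 6th, 9th, ...).
For "eneutron", step one produces "mvmcbzwv"; step two turns that into "mz".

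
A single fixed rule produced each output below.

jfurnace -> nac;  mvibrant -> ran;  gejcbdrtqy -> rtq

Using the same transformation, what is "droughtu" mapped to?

ght

Rule — move the last character to the front, then keep only the last 3 characters.
Applying both steps to "droughtu": "udrought", then "ght".
(Check on "gejcbdrtqy": → "ygejcbdrtq" → "rtq" ✓)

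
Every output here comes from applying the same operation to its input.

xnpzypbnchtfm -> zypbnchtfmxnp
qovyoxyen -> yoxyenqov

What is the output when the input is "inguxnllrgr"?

uxnllrgring

What's happening: move the first 3 characters to the end (rotate left by 3).
So "inguxnllrgr" becomes "uxnllrgring".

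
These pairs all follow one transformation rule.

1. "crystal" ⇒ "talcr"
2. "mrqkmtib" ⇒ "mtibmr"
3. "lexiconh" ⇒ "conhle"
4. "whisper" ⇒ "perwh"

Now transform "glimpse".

What's happening: move the first 2 characters to the end (rotate left by 2), then delete the first 2 characters.
On "glimpse": the first step gives "impsegl", and the second then gives "psegl".

psegl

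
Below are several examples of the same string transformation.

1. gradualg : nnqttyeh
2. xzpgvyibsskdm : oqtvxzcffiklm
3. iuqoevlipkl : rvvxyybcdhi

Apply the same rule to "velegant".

Rule — sort the characters into alphabetical order, then shift every letter 13 places forward in the alphabet (wrapping around) — i.e. ROT13.
Applying both steps to "velegant": "aeeglntv", then "nrrtyagi".

nrrtyagi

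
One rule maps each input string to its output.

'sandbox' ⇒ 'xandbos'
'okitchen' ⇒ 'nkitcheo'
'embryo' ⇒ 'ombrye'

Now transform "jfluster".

rflustej

Rule — swap the first and last characters.
Applying that to "jfluster" gives "rflustej".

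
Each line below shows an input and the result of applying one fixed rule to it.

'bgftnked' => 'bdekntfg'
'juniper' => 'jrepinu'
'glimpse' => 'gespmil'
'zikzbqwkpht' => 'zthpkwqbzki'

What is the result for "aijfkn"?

Rule — reverse the string, then move the last character to the front.
For "aijfkn", step one produces "nkfjia"; step two turns that into "ankfji".

ankfji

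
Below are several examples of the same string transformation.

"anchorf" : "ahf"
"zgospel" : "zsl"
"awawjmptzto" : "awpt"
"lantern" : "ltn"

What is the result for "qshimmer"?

qie

What's happening: keep one character in every 3, starting at position 1 (positions 1st, 4th, 7th, ...).
For "qshimmer" the result is "qie".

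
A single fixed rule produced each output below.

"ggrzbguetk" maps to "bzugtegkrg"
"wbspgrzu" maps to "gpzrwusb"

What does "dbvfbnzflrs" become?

What's happening: move the first 3 characters to the end (rotate left by 3), then swap each adjacent pair of characters (1↔2, 3↔4, ...).
"dbvfbnzflrs" → "fbnzflrsdbv" → "bfznlfsrbdv".

bfznlfsrbdv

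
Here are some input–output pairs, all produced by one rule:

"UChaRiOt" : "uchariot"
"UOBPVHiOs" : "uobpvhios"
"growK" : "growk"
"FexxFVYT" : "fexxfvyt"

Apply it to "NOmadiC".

nomadic

The transformation: convert every letter to lowercase.
On "NOmadiC" that produces "nomadic".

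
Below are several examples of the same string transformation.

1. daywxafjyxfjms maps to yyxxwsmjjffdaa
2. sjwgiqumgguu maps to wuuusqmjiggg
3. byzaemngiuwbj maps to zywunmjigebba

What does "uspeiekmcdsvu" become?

What's happening: sort the characters into reverse alphabetical order.
So "uspeiekmcdsvu" becomes "vuusspmkieedc".

vuusspmkieedc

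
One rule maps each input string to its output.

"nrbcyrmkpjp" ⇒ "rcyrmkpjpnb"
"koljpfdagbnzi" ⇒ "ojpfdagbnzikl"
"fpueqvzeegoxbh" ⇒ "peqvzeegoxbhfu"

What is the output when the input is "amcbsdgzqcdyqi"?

The rule is to move the first 2 characters to the end (rotate left by 2), then swap the first and last characters.
Starting from "amcbsdgzqcdyqi": after the first operation, "cbsdgzqcdyqiam"; after the second, "mbsdgzqcdyqiac".
(Check on "koljpfdagbnzi": → "ljpfdagbnziko" → "ojpfdagbnzikl" ✓)

mbsdgzqcdyqiac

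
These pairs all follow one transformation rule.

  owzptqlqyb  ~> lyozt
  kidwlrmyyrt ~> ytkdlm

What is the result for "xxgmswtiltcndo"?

What's happening: keep every other character starting from the first (positions 1st, 3rd, 5th, ...), then move the last 2 characters to the front (rotate right by 2).
Working it through for "xxgmswtiltcndo": intermediate "xgstlcd", final "cdxgstl".

cdxgstl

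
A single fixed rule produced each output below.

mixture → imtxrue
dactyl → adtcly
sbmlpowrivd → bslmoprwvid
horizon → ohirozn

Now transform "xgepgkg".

Rule — swap each adjacent pair of characters (1↔2, 3↔4, ...).
Doing the same to "xgepgkg": "gxpekgg".

gxpekgg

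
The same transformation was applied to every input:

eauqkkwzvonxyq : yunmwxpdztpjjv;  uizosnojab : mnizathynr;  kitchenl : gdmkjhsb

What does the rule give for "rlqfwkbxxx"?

jawwwqkpev

The transformation: swap the front and back halves of the string, then shift every letter 1 place backward in the alphabet (wrapping around).
Working it through for "rlqfwkbxxx": intermediate "kbxxxrlqfw", final "jawwwqkpev".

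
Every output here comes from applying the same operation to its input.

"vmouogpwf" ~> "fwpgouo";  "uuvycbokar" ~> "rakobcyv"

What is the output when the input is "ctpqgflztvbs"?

The pattern: reverse the string, then delete the last 2 characters.
On "ctpqgflztvbs": the first step gives "sbvtzlfgqptc", and the second then gives "sbvtzlfgqp".

sbvtzlfgqp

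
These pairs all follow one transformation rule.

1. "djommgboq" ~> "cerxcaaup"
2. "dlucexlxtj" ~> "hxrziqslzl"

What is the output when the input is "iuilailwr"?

kfwiwzowz

Looking at the pairs, the operation is to move the last 2 characters to the front (rotate right by 2), then shift every letter 12 places backward in the alphabet (wrapping around).
"iuilailwr" → "wriuilail" → "kfwiwzowz".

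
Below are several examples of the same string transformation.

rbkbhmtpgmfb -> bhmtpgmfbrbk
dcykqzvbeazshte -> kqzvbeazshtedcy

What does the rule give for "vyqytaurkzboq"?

The transformation: move the first 3 characters to the end (rotate left by 3).
Applying that to "vyqytaurkzboq" gives "ytaurkzboqvyq".

ytaurkzboqvyq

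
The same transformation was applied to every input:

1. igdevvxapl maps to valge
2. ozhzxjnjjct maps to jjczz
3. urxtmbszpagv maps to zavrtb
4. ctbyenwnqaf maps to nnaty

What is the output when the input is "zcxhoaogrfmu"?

gfucha

What's happening: keep every other character starting from the second (positions 2nd, 4th, 6th, ...), then move the last 3 characters to the front (rotate right by 3).
Starting from "zcxhoaogrfmu": after the first operation, "chagfu"; after the second, "gfucha".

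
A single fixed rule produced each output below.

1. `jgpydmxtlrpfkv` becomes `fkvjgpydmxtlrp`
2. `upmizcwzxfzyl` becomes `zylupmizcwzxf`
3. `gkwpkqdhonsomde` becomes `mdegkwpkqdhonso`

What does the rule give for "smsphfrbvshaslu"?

Each output is the input with this applied: move the last 3 characters to the front (rotate right by 3).
On "smsphfrbvshaslu" that produces "slusmsphfrbvsha".

slusmsphfrbvsha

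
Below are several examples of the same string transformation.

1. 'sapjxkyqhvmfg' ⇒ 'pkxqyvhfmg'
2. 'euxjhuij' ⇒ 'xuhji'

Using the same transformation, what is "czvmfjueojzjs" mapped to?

vjfeujojzs

What's happening: swap each adjacent pair of characters (1↔2, 3↔4, ...), then delete the first 3 characters.
On "czvmfjueojzjs" that produces "vjfeujojzs".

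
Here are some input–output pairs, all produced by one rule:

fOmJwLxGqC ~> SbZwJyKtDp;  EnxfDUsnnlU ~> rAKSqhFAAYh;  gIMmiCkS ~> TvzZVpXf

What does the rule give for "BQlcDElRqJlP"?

odYPqrYeDwYc

Looking at the pairs, the operation is to shift every letter 13 places forward in the alphabet (wrapping around) — i.e. ROT13, then flip the case of every letter.
Working it through for "BQlcDElRqJlP": intermediate "ODypQRyEdWyC", final "odYPqrYeDwYc".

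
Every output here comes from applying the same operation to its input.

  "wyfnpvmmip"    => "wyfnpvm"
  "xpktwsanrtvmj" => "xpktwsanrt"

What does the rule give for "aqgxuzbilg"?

Rule — delete the last 3 characters.
Applying that to "aqgxuzbilg" gives "aqgxuzb".

aqgxuzb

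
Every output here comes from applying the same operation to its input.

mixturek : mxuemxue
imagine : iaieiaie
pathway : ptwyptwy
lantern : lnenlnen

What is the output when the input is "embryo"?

Each output is the input with this applied: keep every other character starting from the first (positions 1st, 3rd, 5th, ...), then write the whole string twice.
Working it through for "embryo": intermediate "eby", final "ebyeby".

ebyeby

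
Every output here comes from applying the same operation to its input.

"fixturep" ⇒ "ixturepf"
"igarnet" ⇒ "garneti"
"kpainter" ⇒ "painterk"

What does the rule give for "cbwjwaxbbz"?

bwjwaxbbzc

Rule — move the first character to the end.
"cbwjwaxbbz" → "bwjwaxbbzc".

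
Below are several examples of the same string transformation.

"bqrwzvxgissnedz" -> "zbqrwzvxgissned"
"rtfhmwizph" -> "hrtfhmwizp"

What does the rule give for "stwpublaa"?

Rule — move the last character to the front.
Doing the same to "stwpublaa": "astwpubla".

astwpubla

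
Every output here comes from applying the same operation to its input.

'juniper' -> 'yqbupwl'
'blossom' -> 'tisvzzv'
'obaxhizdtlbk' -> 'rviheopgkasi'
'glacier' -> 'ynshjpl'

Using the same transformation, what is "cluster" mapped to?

The rule is to move the last character to the front, then shift every letter 7 places forward in the alphabet (wrapping around).
"cluster" → "rcluste" → "yjsbzal".
(Check on "blossom": → "mblosso" → "tisvzzv" ✓)

yjsbzal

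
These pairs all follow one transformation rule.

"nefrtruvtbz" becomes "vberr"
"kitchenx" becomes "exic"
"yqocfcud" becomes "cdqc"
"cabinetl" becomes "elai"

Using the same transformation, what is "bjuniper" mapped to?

prjn

In each case the input is transformed by: keep every other character starting from the second (positions 2nd, 4th, 6th, ...), then move the last 2 characters to the front (rotate right by 2).
On "bjuniper" that produces "prjn".
(Check on "nefrtruvtbz": → "errvb" → "vberr" ✓)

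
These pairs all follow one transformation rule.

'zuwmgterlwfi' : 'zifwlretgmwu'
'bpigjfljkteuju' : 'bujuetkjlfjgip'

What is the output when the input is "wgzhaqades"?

Rule — reverse the string, then move the last character to the front.
For "wgzhaqades", step one produces "sedaqahzgw"; step two turns that into "wsedaqahzg".

wsedaqahzg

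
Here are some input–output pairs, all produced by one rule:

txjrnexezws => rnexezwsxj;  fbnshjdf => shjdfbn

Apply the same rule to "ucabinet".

Looking at the pairs, the operation is to delete the first character, then move the first 2 characters to the end (rotate left by 2).
For "ucabinet", step one produces "cabinet"; step two turns that into "binetca".

binetca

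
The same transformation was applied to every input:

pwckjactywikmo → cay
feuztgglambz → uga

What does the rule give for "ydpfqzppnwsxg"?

pzn

The pattern: keep one character in every 3, starting at position 3 (positions 3rd, 6th, 9th, ...), then delete the last character.
For "ydpfqzppnwsxg", step one produces "pznx"; step two turns that into "pzn".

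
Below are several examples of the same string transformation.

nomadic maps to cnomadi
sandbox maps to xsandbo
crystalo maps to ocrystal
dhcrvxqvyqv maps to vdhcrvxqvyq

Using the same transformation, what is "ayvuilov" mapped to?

vayvuilo

What's happening: move the last character to the front.
On "ayvuilov" that produces "vayvuilo".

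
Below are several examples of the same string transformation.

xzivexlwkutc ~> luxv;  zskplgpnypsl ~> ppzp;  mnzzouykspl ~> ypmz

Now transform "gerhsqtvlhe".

In each case the input is transformed by: keep one character in every 3, starting at position 1 (positions 1st, 4th, 7th, ...), then swap the front and back halves of the string.
Applying both steps to "gerhsqtvlhe": "ghth", then "thgh".

thgh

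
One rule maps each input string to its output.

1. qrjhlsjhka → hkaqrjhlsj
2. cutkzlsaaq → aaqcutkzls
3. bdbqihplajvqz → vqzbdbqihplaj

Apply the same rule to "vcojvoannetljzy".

jzyvcojvoannetl

What's happening: move the last 3 characters to the front (rotate right by 3).
Applying that to "vcojvoannetljzy" gives "jzyvcojvoannetl".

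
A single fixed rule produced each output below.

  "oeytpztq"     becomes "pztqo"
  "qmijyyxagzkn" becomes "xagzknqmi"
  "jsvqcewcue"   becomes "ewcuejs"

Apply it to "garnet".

net

Looking at the pairs, the operation is to swap the front and back halves of the string, then delete the last 3 characters.
For "garnet" the result is "net".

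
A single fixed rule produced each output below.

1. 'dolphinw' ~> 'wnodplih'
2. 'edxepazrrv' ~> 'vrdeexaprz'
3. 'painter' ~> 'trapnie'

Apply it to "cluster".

The pattern: swap each adjacent pair of characters (1↔2, 3↔4, ...), then move the last 2 characters to the front (rotate right by 2).
For "cluster", step one produces "lcsuetr"; step two turns that into "trlcsue".

trlcsue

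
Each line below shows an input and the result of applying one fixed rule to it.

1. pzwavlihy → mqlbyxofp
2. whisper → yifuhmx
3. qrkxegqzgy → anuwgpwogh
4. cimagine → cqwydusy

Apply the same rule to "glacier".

qsyuhwb

In each case the input is transformed by: shift every letter 10 places backward in the alphabet (wrapping around), then move the first 2 characters to the end (rotate left by 2).
"glacier" → "wbqsyuh" → "qsyuhwb".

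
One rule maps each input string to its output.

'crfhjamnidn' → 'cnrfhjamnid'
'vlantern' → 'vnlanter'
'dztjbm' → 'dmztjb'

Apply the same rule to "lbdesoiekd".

In each case the input is transformed by: swap the first and last characters, then move the last character to the front.
For "lbdesoiekd", step one produces "dbdesoiekl"; step two turns that into "ldbdesoiek".

ldbdesoiek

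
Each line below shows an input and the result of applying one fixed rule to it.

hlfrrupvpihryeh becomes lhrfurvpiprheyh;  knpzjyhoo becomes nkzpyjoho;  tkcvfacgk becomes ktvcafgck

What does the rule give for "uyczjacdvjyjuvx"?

What's happening: swap each adjacent pair of characters (1↔2, 3↔4, ...).
On "uyczjacdvjyjuvx" that produces "yuzcajdcjvjyvux".

yuzcajdcjvjyvux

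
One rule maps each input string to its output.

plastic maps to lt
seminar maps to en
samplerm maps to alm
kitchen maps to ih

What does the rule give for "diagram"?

The rule is to keep one character in every 3, starting at position 2 (positions 2nd, 5th, 8th, ...).
So "diagram" becomes "ir".

ir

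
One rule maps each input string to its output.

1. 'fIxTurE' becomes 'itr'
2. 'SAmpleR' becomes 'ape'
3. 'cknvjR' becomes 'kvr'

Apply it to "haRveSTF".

avsf

Rule — keep every other character starting from the second (positions 2nd, 4th, 6th, ...), then convert every letter to lowercase.
Working it through for "haRveSTF": intermediate "avSF", final "avsf".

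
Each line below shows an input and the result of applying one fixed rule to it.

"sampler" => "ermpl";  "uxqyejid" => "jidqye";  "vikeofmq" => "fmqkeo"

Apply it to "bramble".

Each output is the input with this applied: delete the first 2 characters, then move the first 3 characters to the end (rotate left by 3).
"bramble" → "leamb".

leamb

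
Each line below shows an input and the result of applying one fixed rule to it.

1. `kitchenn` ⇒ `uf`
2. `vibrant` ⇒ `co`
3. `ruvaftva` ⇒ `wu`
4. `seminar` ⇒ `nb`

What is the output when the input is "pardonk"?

so

Rule — keep one character in every 3, starting at position 3 (positions 3rd, 6th, 9th, ...), then shift every letter 1 place forward in the alphabet (wrapping around).
Starting from "pardonk": after the first operation, "rn"; after the second, "so".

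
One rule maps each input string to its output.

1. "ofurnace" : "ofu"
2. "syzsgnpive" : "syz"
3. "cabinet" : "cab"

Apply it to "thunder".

The rule is to keep only the first 3 characters.
"thunder" → "thu".

thu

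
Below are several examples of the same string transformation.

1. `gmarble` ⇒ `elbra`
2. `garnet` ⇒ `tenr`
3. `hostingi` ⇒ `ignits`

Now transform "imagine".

In each case the input is transformed by: reverse the string, then delete the last 2 characters.
On "imagine": the first step gives "enigami", and the second then gives "eniga".

eniga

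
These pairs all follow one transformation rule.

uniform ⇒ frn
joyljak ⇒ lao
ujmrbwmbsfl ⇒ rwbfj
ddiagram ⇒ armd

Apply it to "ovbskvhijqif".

sviqfv

The pattern: keep every other character starting from the second (positions 2nd, 4th, 6th, ...), then move the first character to the end.
So "ovbskvhijqif" becomes "sviqfv".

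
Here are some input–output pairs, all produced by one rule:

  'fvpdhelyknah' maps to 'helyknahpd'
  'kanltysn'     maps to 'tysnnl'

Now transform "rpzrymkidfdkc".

Each output is the input with this applied: delete the first 2 characters, then move the first 2 characters to the end (rotate left by 2).
"rpzrymkidfdkc" → "ymkidfdkczr".

ymkidfdkczr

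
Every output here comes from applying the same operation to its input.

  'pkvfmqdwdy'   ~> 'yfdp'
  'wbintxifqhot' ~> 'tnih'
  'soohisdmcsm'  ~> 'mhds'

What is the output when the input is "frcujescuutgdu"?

uusud

The pattern: swap the first and last characters, then keep one character in every 3, starting at position 1 (positions 1st, 4th, 7th, ...).
"frcujescuutgdu" → "urcujescuutgdf" → "uusud".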